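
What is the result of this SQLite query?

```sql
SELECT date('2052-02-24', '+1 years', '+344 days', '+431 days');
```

2055-04-10

Adding +1 year to 2052-02-24 gives 2053-02-24.
Applying '+344 days' to 2053-02-24: counting 344 days forward gives 2054-02-03.
Applying '+431 days' to 2054-02-03: counting 431 days forward gives 2055-04-10.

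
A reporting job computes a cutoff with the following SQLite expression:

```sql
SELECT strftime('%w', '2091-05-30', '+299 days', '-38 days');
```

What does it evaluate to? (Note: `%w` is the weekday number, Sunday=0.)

First apply '+299 days', '-38 days': 2091-05-30 → 2092-02-15.
2092-02-15 is a Friday; with Sunday=0 that is 5.

5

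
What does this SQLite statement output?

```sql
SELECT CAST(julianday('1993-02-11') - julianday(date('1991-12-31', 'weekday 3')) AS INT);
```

`weekday 3` advances to the next Wednesday; 1991-12-31 is a Tuesday, so it moves forward to 1992-01-01.
30 days remain in January 1992 after the 1st (31 − 1).
Full months from February 1992 through January 1993 contribute their day counts.
Then 11 days into February 1993.
Total: 30 + 29 + 31 + 30 + 31 + 30 + 31 + 31 + 30 + 31 + 30 + 31 + 31 + 11 = 407.

407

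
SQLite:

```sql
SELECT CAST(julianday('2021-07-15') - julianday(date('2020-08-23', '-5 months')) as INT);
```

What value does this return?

479

Adding -5 months to 2020-08-23 gives 2020-03-23.
8 days remain in March 2020 after the 23rd (31 − 23).
Full months from April 2020 through June 2021 contribute their day counts.
Then 15 days into July 2021.
Total: 8 + 30 + 31 + 30 + 31 + 31 + 30 + 31 + 30 + 31 + 31 + 28 + 31 + 30 + 31 + 30 + 15 = 479.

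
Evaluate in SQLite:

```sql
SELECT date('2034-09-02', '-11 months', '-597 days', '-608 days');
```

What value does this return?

2030-06-15

Adding -11 months to 2034-09-02 gives 2033-10-02.
Applying '-597 days' to 2033-10-02: counting 597 days back gives 2032-02-13.
Applying '-608 days' to 2032-02-13: counting 608 days back gives 2030-06-15.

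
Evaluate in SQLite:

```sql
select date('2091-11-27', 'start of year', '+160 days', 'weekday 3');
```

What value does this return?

`start of year` rewinds 2091-11-27 to 2091-01-01.
Applying '+160 days' to 2091-01-01: counting 160 days forward gives 2091-06-10.
`weekday 3` advances to the next Wednesday; 2091-06-10 is a Sunday, so it moves forward to 2091-06-13.

2091-06-13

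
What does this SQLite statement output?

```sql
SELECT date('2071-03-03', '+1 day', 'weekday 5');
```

2071-03-06

Advancing 1 more day within March lands on 2071-03-04.
`weekday 5` advances to the next Friday; 2071-03-04 is a Wednesday, so it moves forward to 2071-03-06.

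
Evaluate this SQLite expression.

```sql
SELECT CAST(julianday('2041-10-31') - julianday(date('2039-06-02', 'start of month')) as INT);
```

`start of month` rewinds 2039-06-02 to 2039-06-01.
29 days remain in June 2039 after the 1st (30 − 1).
Full months from July 2039 through September 2041 contribute their day counts.
Then 31 days into October 2041.
Total: 29 + 31 + 31 + 30 + 31 + 30 + 31 + 31 + 29 + 31 + 30 + 31 + 30 + 31 + 31 + 30 + 31 + 30 + 31 + 31 + 28 + 31 + 30 + 31 + 30 + 31 + 31 + 30 + 31 = 883.

883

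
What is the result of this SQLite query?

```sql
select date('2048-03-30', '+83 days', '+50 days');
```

2048-08-10

Applying '+83 days' to 2048-03-30: counting 83 days forward gives 2048-06-21.
Applying '+50 days' to 2048-06-21: counting 50 days forward gives 2048-08-10.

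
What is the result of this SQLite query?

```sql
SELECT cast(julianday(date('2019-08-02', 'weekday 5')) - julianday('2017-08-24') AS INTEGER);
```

708

`weekday 5` advances to the next Friday; 2019-08-02 is already a Friday, so it stays at 2019-08-02.
7 days remain in August 2017 after the 24th (31 − 24).
Full months from September 2017 through July 2019 contribute their day counts.
Then 2 days into August 2019.
Total: 7 + 30 + 31 + 30 + 31 + 31 + 28 + 31 + 30 + 31 + 30 + 31 + 31 + 30 + 31 + 30 + 31 + 31 + 28 + 31 + 30 + 31 + 30 + 31 + 2 = 708.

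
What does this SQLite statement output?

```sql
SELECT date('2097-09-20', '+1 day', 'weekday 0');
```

Advancing 1 more day within September lands on 2097-09-21.
`weekday 0` advances to the next Sunday; 2097-09-21 is a Saturday, so it moves forward to 2097-09-22.

2097-09-22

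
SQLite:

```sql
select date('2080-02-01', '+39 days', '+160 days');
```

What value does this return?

2080-08-18

February 2080 has 29 days; 28 remain after the 1st, so 29 days reach 2080-03-01.
Advancing 10 more days within March lands on 2080-03-11.
Applying '+160 days' to 2080-03-11: counting 160 days forward gives 2080-08-18.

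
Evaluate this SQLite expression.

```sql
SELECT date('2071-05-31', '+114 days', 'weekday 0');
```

2071-09-27

Applying '+114 days' to 2071-05-31: counting 114 days forward gives 2071-09-22.
`weekday 0` advances to the next Sunday; 2071-09-22 is a Tuesday, so it moves forward to 2071-09-27.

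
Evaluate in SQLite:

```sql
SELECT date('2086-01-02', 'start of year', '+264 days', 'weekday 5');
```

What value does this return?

`start of year` rewinds 2086-01-02 to 2086-01-01.
Applying '+264 days' to 2086-01-01: counting 264 days forward gives 2086-09-22.
`weekday 5` advances to the next Friday; 2086-09-22 is a Sunday, so it moves forward to 2086-09-27.

2086-09-27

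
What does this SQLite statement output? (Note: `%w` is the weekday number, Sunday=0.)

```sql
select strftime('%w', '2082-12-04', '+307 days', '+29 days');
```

5

First apply '+307 days', '+29 days': 2082-12-04 → 2083-11-05.
2083-11-05 is a Friday; with Sunday=0 that is 5.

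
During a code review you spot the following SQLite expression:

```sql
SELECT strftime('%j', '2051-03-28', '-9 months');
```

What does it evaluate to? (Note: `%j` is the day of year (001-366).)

179

First apply '-9 months': 2051-03-28 → 2050-06-28.
Day-of-year for 2050-06-28: days since 2050-01-01 inclusive = 179, zero-padded to 179.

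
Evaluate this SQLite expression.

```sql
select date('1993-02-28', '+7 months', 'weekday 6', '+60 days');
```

1993-12-01

Adding +7 months to 1993-02-28 gives 1993-09-28.
`weekday 6` advances to the next Saturday; 1993-09-28 is a Tuesday, so it moves forward to 1993-10-02.
Applying '+60 days' to 1993-10-02: counting 60 days forward gives 1993-12-01.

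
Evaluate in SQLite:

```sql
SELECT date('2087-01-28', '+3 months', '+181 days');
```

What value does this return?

Adding +3 months to 2087-01-28 gives 2087-04-28.
Applying '+181 days' to 2087-04-28: counting 181 days forward gives 2087-10-26.

2087-10-26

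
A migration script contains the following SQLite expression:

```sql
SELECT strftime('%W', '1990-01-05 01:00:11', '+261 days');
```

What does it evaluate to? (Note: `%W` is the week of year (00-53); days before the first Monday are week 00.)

38

First apply '+261 days': 1990-01-05 01:00:11 → 1990-09-23 01:00:11.
1990-09-23 is a Sunday. SQLite's %W counts Mondays since the year started; the result is 38.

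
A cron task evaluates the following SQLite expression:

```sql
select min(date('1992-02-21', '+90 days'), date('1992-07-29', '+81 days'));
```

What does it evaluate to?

date('1992-02-21', '+90 days') → 1992-05-21.
date('1992-07-29', '+81 days') → 1992-10-18.
Earlier of the two is 1992-05-21.

1992-05-21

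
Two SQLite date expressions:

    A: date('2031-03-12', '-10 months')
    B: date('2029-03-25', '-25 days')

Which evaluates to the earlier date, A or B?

B

A = 2030-05-12.
B = 2029-02-28.
B is earlier.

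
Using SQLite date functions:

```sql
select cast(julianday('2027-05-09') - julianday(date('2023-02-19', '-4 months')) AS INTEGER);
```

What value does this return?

1663

Adding -4 months to 2023-02-19 gives 2022-10-19.
12 days remain in October 2022 after the 19th (31 − 19).
Full months from November 2022 through April 2027 contribute their day counts.
Then 9 days into May 2027.
Total: 12 + 30 + 31 + 31 + 28 + 31 + 30 + 31 + 30 + 31 + 31 + 30 + 31 + 30 + 31 + 31 + 29 + 31 + 30 + 31 + 30 + 31 + 31 + 30 + 31 + 30 + 31 + 31 + 28 + 31 + 30 + 31 + 30 + 31 + 31 + 30 + 31 + 30 + 31 + 31 + 28 + 31 + 30 + 31 + 30 + 31 + 31 + 30 + 31 + 30 + 31 + 31 + 28 + 31 + 30 + 9 = 1663.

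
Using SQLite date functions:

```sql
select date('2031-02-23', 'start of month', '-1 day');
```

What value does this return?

2031-01-31

`start of month` rewinds 2031-02-23 to 2031-02-01.
Going back 1 day from 2031-02-01 reaches 2031-01-31 (last day of January, 31 days).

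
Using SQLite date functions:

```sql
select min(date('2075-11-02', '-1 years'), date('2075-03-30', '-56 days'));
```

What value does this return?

2074-11-02

date('2075-11-02', '-1 years') → 2074-11-02.
date('2075-03-30', '-56 days') → 2075-02-02.
Earlier of the two is 2074-11-02.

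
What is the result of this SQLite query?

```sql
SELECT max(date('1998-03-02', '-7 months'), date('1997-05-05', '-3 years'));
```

1997-08-02

date('1998-03-02', '-7 months') → 1997-08-02.
date('1997-05-05', '-3 years') → 1994-05-05.
Later of the two is 1997-08-02.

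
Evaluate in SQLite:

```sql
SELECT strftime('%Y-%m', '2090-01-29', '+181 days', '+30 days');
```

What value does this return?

First apply '+181 days', '+30 days': 2090-01-29 → 2090-08-28.
`%Y-%m` extracts the year-month: 2090-08.

2090-08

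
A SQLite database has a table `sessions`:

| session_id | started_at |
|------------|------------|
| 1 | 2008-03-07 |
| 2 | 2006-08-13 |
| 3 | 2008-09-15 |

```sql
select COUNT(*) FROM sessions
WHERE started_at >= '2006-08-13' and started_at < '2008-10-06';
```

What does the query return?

Rows in [2006-08-13, 2008-10-06): 2008-03-07, 2006-08-13, 2008-09-15 → 3 rows.

3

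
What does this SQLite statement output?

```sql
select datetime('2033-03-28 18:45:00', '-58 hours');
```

-58 hours from 2033-03-28 18:45:00 is 2033-03-26 08:45:00 (crosses midnight).

2033-03-26 08:45:00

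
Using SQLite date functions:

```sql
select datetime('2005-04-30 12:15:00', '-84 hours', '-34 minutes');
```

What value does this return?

-84 hours from 2005-04-30 12:15:00 is 2005-04-27 00:15:00 (crosses midnight).
-34 minutes from 2005-04-27 00:15:00 is 2005-04-26 23:41:00.

2005-04-26 23:41:00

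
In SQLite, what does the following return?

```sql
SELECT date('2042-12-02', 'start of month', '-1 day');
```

2042-11-30

`start of month` rewinds 2042-12-02 to 2042-12-01.
Going back 1 day from 2042-12-01 reaches 2042-11-30 (last day of November, 30 days).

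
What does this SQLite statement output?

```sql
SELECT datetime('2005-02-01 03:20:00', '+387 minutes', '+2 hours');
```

2005-02-01 11:47:00

387 minutes = 6h 27m; +387 minutes from 2005-02-01 03:20:00 is 2005-02-01 09:47:00.
+2 hours from 2005-02-01 09:47:00 is 2005-02-01 11:47:00.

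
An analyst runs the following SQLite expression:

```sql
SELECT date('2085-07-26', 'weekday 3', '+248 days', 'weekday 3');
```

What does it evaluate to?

`weekday 3` advances to the next Wednesday; 2085-07-26 is a Thursday, so it moves forward to 2085-08-01.
Applying '+248 days' to 2085-08-01: counting 248 days forward gives 2086-04-06.
`weekday 3` advances to the next Wednesday; 2086-04-06 is a Saturday, so it moves forward to 2086-04-10.

2086-04-10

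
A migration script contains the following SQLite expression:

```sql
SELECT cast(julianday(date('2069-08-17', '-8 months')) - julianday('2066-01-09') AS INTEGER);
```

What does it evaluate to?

1073

Adding -8 months to 2069-08-17 gives 2068-12-17.
22 days remain in January 2066 after the 9th (31 − 9).
Full months from February 2066 through November 2068 contribute their day counts.
Then 17 days into December 2068.
Total: 22 + 28 + 31 + 30 + 31 + 30 + 31 + 31 + 30 + 31 + 30 + 31 + 31 + 28 + 31 + 30 + 31 + 30 + 31 + 31 + 30 + 31 + 30 + 31 + 31 + 29 + 31 + 30 + 31 + 30 + 31 + 31 + 30 + 31 + 30 + 17 = 1073.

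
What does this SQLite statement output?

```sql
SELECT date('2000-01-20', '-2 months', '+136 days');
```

2000-04-04

Adding -2 months to 2000-01-20 gives 1999-11-20.
Applying '+136 days' to 1999-11-20: counting 136 days forward gives 2000-04-04.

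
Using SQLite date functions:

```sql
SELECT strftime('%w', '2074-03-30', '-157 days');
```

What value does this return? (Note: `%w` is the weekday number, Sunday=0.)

First apply '-157 days': 2074-03-30 → 2073-10-24.
2073-10-24 is a Tuesday; with Sunday=0 that is 2.

2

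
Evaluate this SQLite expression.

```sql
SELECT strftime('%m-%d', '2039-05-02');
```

`%m-%d` extracts the month-day: 05-02.

05-02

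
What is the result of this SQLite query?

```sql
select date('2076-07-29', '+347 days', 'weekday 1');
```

2077-07-12

Applying '+347 days' to 2076-07-29: counting 347 days forward gives 2077-07-11.
`weekday 1` advances to the next Monday; 2077-07-11 is a Sunday, so it moves forward to 2077-07-12.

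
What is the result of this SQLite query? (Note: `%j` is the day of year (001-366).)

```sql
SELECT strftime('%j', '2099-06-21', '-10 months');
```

First apply '-10 months': 2099-06-21 → 2098-08-21.
Day-of-year for 2098-08-21: days since 2098-01-01 inclusive = 233, zero-padded to 233.

233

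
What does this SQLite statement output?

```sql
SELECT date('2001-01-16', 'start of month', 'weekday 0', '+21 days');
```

2001-01-28

`start of month` rewinds 2001-01-16 to 2001-01-01.
`weekday 0` advances to the next Sunday; 2001-01-01 is a Monday, so it moves forward to 2001-01-07.
Advancing 21 more days within January lands on 2001-01-28.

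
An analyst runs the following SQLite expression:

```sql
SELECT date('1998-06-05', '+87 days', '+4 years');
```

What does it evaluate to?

2002-08-31

Applying '+87 days' to 1998-06-05: counting 87 days forward gives 1998-08-31.
Adding +4 years to 1998-08-31 gives 2002-08-31.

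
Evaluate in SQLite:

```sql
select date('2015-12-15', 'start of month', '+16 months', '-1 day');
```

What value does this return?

`start of month` rewinds 2015-12-15 to 2015-12-01.
Adding +16 months to 2015-12-01 gives 2017-04-01.
Going back 1 day from 2017-04-01 reaches 2017-03-31 (last day of March, 31 days).

2017-03-31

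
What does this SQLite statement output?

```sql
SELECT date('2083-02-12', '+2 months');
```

2083-04-12

Adding +2 months to 2083-02-12 gives 2083-04-12.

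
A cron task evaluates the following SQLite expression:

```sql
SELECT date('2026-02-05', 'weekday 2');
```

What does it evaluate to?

2026-02-10

`weekday 2` advances to the next Tuesday; 2026-02-05 is a Thursday, so it moves forward to 2026-02-10.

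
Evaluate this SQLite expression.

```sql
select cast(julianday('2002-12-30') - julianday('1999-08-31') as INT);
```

0 days remain in August 1999 after the 31st (31 − 31).
Full months from September 1999 through November 2002 contribute their day counts.
Then 30 days into December 2002.
Total: 0 + 30 + 31 + 30 + 31 + 31 + 29 + 31 + 30 + 31 + 30 + 31 + 31 + 30 + 31 + 30 + 31 + 31 + 28 + 31 + 30 + 31 + 30 + 31 + 31 + 30 + 31 + 30 + 31 + 31 + 28 + 31 + 30 + 31 + 30 + 31 + 31 + 30 + 31 + 30 + 30 = 1217.

1217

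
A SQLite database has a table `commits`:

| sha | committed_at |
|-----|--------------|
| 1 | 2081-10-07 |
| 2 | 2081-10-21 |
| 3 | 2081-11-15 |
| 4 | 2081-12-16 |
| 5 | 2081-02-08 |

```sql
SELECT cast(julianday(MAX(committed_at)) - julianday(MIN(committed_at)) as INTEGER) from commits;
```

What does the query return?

311

MIN = 2081-02-08, MAX = 2081-12-16.
20 days remain in February 2081 after the 8th (28 − 8).
Full months from March 2081 through November 2081 contribute their day counts.
Then 16 days into December 2081.
Total: 20 + 31 + 30 + 31 + 30 + 31 + 31 + 30 + 31 + 30 + 16 = 311.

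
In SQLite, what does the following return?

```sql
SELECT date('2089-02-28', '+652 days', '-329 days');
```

2090-01-17

Applying '+652 days' to 2089-02-28: counting 652 days forward gives 2090-12-12.
Applying '-329 days' to 2090-12-12: counting 329 days back gives 2090-01-17.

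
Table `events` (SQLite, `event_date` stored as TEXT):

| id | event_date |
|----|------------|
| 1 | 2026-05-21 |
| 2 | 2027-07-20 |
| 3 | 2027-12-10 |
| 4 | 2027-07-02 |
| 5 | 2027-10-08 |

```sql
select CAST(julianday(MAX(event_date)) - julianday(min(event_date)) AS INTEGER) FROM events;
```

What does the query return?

568

MIN = 2026-05-21, MAX = 2027-12-10.
10 days remain in May 2026 after the 21st (31 − 21).
Full months from June 2026 through November 2027 contribute their day counts.
Then 10 days into December 2027.
Total: 10 + 30 + 31 + 31 + 30 + 31 + 30 + 31 + 31 + 28 + 31 + 30 + 31 + 30 + 31 + 31 + 30 + 31 + 30 + 10 = 568.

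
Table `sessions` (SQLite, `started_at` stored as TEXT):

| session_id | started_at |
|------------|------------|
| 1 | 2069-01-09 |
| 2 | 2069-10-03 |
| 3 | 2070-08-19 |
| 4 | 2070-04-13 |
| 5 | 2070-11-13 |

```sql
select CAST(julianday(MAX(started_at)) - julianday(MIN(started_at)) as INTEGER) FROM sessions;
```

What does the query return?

673

MIN = 2069-01-09, MAX = 2070-11-13.
22 days remain in January 2069 after the 9th (31 − 9).
Full months from February 2069 through October 2070 contribute their day counts.
Then 13 days into November 2070.
Total: 22 + 28 + 31 + 30 + 31 + 30 + 31 + 31 + 30 + 31 + 30 + 31 + 31 + 28 + 31 + 30 + 31 + 30 + 31 + 31 + 30 + 31 + 13 = 673.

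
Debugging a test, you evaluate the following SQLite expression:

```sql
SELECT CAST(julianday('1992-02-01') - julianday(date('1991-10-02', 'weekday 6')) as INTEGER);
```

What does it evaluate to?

`weekday 6` advances to the next Saturday; 1991-10-02 is a Wednesday, so it moves forward to 1991-10-05.
26 days remain in October 1991 after the 5th (31 − 5).
November 1991: 30 days.
December 1991: 31 days.
January 1992: 31 days.
Then 1 day into February 1992.
Total: 26 + 30 + 31 + 31 + 1 = 119.

119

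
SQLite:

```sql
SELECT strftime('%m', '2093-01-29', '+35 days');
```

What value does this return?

03

First apply '+35 days': 2093-01-29 → 2093-03-05.
`%m` extracts the 2-digit month (01-12): 03.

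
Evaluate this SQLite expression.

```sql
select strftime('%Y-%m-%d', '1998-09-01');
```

1998-09-01

`%Y-%m-%d` extracts the ISO date: 1998-09-01.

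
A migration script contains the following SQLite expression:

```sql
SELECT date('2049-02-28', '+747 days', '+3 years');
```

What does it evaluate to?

Applying '+747 days' to 2049-02-28: counting 747 days forward gives 2051-03-17.
Adding +3 years to 2051-03-17 gives 2054-03-17.

2054-03-17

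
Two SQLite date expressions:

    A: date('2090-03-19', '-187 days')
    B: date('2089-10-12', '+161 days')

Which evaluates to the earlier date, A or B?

A = 2089-09-13.
B = 2090-03-22.
A is earlier.

A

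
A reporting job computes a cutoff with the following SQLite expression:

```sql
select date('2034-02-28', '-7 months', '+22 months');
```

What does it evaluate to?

Adding -7 months to 2034-02-28 gives 2033-07-28.
Adding +22 months to 2033-07-28 gives 2035-05-28.

2035-05-28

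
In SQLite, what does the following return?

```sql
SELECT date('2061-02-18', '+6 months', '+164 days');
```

2062-01-29

Adding +6 months to 2061-02-18 gives 2061-08-18.
Applying '+164 days' to 2061-08-18: counting 164 days forward gives 2062-01-29.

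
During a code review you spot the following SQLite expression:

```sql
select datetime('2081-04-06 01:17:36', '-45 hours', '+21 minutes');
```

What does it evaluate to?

-45 hours from 2081-04-06 01:17:36 is 2081-04-04 04:17:36 (crosses midnight).
+21 minutes from 2081-04-04 04:17:36 is 2081-04-04 04:38:36.

2081-04-04 04:38:36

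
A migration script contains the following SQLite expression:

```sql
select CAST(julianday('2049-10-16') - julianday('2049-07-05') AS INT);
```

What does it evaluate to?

103

26 days remain in July 2049 after the 5th (31 − 5).
August 2049: 31 days.
September 2049: 30 days.
Then 16 days into October 2049.
Total: 26 + 31 + 30 + 16 = 103.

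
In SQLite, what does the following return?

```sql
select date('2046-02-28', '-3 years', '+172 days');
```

2043-08-19

Adding -3 years to 2046-02-28 gives 2043-02-28.
Applying '+172 days' to 2043-02-28: counting 172 days forward gives 2043-08-19.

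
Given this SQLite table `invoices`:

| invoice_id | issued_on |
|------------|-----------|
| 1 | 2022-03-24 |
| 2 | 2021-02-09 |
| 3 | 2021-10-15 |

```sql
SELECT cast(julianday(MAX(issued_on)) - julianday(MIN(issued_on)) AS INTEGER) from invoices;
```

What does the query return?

408

MIN = 2021-02-09, MAX = 2022-03-24.
19 days remain in February 2021 after the 9th (28 − 9).
Full months from March 2021 through February 2022 contribute their day counts.
Then 24 days into March 2022.
Total: 19 + 31 + 30 + 31 + 30 + 31 + 31 + 30 + 31 + 30 + 31 + 31 + 28 + 24 = 408.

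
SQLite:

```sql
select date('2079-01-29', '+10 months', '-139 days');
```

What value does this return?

2079-07-13

Adding +10 months to 2079-01-29 gives 2079-11-29.
Applying '-139 days' to 2079-11-29: counting 139 days back gives 2079-07-13.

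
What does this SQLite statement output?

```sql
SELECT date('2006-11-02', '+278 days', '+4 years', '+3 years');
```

Applying '+278 days' to 2006-11-02: counting 278 days forward gives 2007-08-07.
Adding +4 years to 2007-08-07 gives 2011-08-07.
Adding +3 years to 2011-08-07 gives 2014-08-07.

2014-08-07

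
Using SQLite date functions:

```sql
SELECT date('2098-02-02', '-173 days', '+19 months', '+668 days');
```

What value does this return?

Applying '-173 days' to 2098-02-02: counting 173 days back gives 2097-08-13.
Adding +19 months to 2097-08-13 gives 2099-03-13.
Applying '+668 days' to 2099-03-13: counting 668 days forward gives 2101-01-10.

2101-01-10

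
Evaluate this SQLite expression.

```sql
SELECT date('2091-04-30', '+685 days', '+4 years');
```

Applying '+685 days' to 2091-04-30: counting 685 days forward gives 2093-03-15.
Adding +4 years to 2093-03-15 gives 2097-03-15.

2097-03-15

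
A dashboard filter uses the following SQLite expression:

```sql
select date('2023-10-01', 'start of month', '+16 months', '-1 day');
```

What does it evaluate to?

2025-01-31

`start of month` rewinds 2023-10-01 to 2023-10-01.
Adding +16 months to 2023-10-01 gives 2025-02-01.
Going back 1 day from 2025-02-01 reaches 2025-01-31 (last day of January, 31 days).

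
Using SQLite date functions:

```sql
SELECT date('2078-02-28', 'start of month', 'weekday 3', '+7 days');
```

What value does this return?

2078-02-09

`start of month` rewinds 2078-02-28 to 2078-02-01.
`weekday 3` advances to the next Wednesday; 2078-02-01 is a Tuesday, so it moves forward to 2078-02-02.
Advancing 7 more days within February lands on 2078-02-09.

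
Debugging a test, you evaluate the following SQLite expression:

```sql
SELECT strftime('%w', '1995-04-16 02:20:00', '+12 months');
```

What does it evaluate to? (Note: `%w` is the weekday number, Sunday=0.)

2

First apply '+12 months': 1995-04-16 02:20:00 → 1996-04-16 02:20:00.
1996-04-16 is a Tuesday; with Sunday=0 that is 2.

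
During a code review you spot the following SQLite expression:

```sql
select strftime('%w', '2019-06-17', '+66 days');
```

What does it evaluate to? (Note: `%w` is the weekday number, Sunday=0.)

4

First apply '+66 days': 2019-06-17 → 2019-08-22.
2019-08-22 is a Thursday; with Sunday=0 that is 4.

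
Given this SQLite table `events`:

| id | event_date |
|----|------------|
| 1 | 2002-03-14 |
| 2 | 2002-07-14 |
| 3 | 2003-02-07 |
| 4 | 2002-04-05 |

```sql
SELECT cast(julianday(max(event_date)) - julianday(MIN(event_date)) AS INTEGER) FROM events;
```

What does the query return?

MIN = 2002-03-14, MAX = 2003-02-07.
17 days remain in March 2002 after the 14th (31 − 14).
Full months from April 2002 through January 2003 contribute their day counts.
Then 7 days into February 2003.
Total: 17 + 30 + 31 + 30 + 31 + 31 + 30 + 31 + 30 + 31 + 31 + 7 = 330.

330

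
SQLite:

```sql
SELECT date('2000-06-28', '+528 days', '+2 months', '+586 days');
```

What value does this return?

Applying '+528 days' to 2000-06-28: counting 528 days forward gives 2001-12-08.
Adding +2 months to 2001-12-08 gives 2002-02-08.
Applying '+586 days' to 2002-02-08: counting 586 days forward gives 2003-09-17.

2003-09-17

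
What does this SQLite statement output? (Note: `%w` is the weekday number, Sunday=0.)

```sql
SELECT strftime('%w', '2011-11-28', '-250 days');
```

3

First apply '-250 days': 2011-11-28 → 2011-03-23.
2011-03-23 is a Wednesday; with Sunday=0 that is 3.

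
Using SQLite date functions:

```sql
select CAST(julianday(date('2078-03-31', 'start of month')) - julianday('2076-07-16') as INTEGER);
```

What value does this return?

593

`start of month` rewinds 2078-03-31 to 2078-03-01.
15 days remain in July 2076 after the 16th (31 − 16).
Full months from August 2076 through February 2078 contribute their day counts.
Then 1 day into March 2078.
Total: 15 + 31 + 30 + 31 + 30 + 31 + 31 + 28 + 31 + 30 + 31 + 30 + 31 + 31 + 30 + 31 + 30 + 31 + 31 + 28 + 1 = 593.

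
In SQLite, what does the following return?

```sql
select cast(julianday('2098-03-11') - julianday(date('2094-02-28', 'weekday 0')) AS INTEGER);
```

1472

`weekday 0` advances to the next Sunday; 2094-02-28 is already a Sunday, so it stays at 2094-02-28.
0 days remain in February 2094 after the 28th (28 − 28).
Full months from March 2094 through February 2098 contribute their day counts.
Then 11 days into March 2098.
Total: 0 + 31 + 30 + 31 + 30 + 31 + 31 + 30 + 31 + 30 + 31 + 31 + 28 + 31 + 30 + 31 + 30 + 31 + 31 + 30 + 31 + 30 + 31 + 31 + 29 + 31 + 30 + 31 + 30 + 31 + 31 + 30 + 31 + 30 + 31 + 31 + 28 + 31 + 30 + 31 + 30 + 31 + 31 + 30 + 31 + 30 + 31 + 31 + 28 + 11 = 1472.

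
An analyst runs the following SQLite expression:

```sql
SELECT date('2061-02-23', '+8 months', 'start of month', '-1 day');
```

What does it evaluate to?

Adding +8 months to 2061-02-23 gives 2061-10-23.
`start of month` rewinds 2061-10-23 to 2061-10-01.
Going back 1 day from 2061-10-01 reaches 2061-09-30 (last day of September, 30 days).

2061-09-30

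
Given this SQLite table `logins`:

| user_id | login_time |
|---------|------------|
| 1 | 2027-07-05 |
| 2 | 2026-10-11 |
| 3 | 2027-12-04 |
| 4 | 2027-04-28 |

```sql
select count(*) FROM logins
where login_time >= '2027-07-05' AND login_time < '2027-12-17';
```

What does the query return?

Rows in [2027-07-05, 2027-12-17): 2027-07-05, 2027-12-04 → 2 rows.

2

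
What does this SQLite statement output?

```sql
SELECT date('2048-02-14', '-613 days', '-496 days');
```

2045-01-31

Applying '-613 days' to 2048-02-14: counting 613 days back gives 2046-06-11.
Applying '-496 days' to 2046-06-11: counting 496 days back gives 2045-01-31.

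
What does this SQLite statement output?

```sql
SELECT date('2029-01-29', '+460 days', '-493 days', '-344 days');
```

Applying '+460 days' to 2029-01-29: counting 460 days forward gives 2030-05-04.
Applying '-493 days' to 2030-05-04: counting 493 days back gives 2028-12-27.
Applying '-344 days' to 2028-12-27: counting 344 days back gives 2028-01-18.

2028-01-18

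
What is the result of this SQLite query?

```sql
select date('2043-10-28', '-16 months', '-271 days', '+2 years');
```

2043-09-30

Adding -16 months to 2043-10-28 gives 2042-06-28.
Applying '-271 days' to 2042-06-28: counting 271 days back gives 2041-09-30.
Adding +2 years to 2041-09-30 gives 2043-09-30.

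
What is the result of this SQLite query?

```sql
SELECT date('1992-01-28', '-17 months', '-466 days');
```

Adding -17 months to 1992-01-28 gives 1990-08-28.
Applying '-466 days' to 1990-08-28: counting 466 days back gives 1989-05-19.

1989-05-19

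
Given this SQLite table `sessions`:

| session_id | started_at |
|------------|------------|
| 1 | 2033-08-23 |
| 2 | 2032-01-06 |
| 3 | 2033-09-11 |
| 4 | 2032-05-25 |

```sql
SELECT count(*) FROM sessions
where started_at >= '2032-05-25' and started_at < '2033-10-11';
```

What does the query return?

Rows in [2032-05-25, 2033-10-11): 2033-08-23, 2033-09-11, 2032-05-25 → 3 rows.

3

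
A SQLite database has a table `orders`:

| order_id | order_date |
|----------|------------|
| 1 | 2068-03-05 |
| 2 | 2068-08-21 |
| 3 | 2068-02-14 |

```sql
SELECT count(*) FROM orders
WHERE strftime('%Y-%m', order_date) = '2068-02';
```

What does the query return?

Rows with year-month 2068-02: 2068-02-14 → 1.

1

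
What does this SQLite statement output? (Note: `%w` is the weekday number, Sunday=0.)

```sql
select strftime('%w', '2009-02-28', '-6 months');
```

4

First apply '-6 months': 2009-02-28 → 2008-08-28.
2008-08-28 is a Thursday; with Sunday=0 that is 4.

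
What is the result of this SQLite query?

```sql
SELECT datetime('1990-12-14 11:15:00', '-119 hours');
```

1990-12-09 12:15:00

-119 hours from 1990-12-14 11:15:00 is 1990-12-09 12:15:00 (crosses midnight).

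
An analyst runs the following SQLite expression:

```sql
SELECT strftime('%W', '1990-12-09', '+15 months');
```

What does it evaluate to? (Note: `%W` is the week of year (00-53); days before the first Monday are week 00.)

First apply '+15 months': 1990-12-09 → 1992-03-09.
1992-03-09 is a Monday. SQLite's %W counts Mondays since the year started; the result is 10.

10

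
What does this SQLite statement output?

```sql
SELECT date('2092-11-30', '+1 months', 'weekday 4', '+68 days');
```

Adding +1 month to 2092-11-30 gives 2092-12-30.
`weekday 4` advances to the next Thursday; 2092-12-30 is a Tuesday, so it moves forward to 2093-01-01.
Applying '+68 days' to 2093-01-01: counting 68 days forward gives 2093-03-10.

2093-03-10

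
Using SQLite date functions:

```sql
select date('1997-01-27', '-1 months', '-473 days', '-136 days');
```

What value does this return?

1995-04-28

Adding -1 month to 1997-01-27 gives 1996-12-27.
Applying '-473 days' to 1996-12-27: counting 473 days back gives 1995-09-11.
Applying '-136 days' to 1995-09-11: counting 136 days back gives 1995-04-28.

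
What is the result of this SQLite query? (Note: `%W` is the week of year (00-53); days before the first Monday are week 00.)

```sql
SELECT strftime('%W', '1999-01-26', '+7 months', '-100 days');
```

First apply '+7 months', '-100 days': 1999-01-26 → 1999-05-18.
1999-05-18 is a Tuesday. SQLite's %W counts Mondays since the year started; the result is 20.

20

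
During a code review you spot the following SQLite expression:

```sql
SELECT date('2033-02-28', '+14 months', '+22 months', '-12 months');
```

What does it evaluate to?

2035-02-28

Adding +14 months to 2033-02-28 gives 2034-04-28.
Adding +22 months to 2034-04-28 gives 2036-02-28.
Adding -12 months to 2036-02-28 gives 2035-02-28.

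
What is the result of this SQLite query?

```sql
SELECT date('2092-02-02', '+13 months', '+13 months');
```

2094-04-02

Adding +13 months to 2092-02-02 gives 2093-03-02.
Adding +13 months to 2093-03-02 gives 2094-04-02.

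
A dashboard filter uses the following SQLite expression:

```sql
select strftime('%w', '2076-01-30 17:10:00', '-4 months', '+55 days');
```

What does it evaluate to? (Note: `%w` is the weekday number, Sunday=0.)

0

First apply '-4 months', '+55 days': 2076-01-30 17:10:00 → 2075-11-24 17:10:00.
2075-11-24 is a Sunday; with Sunday=0 that is 0.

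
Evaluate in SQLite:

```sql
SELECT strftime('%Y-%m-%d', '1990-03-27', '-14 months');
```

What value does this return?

1989-01-27

First apply '-14 months': 1990-03-27 → 1989-01-27.
`%Y-%m-%d` extracts the ISO date: 1989-01-27.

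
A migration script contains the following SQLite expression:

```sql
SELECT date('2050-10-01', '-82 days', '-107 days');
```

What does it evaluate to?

2050-03-26

Applying '-82 days' to 2050-10-01: counting 82 days back gives 2050-07-11.
Applying '-107 days' to 2050-07-11: counting 107 days back gives 2050-03-26.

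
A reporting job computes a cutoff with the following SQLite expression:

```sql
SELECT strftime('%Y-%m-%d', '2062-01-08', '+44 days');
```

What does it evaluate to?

2062-02-21

First apply '+44 days': 2062-01-08 → 2062-02-21.
`%Y-%m-%d` extracts the ISO date: 2062-02-21.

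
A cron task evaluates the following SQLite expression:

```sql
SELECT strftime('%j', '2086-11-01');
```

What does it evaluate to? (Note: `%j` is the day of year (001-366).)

Day-of-year for 2086-11-01: days since 2086-01-01 inclusive = 305, zero-padded to 305.

305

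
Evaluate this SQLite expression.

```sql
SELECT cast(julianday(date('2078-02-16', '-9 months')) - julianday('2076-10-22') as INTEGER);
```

Adding -9 months to 2078-02-16 gives 2077-05-16.
9 days remain in October 2076 after the 22nd (31 − 22).
Full months from November 2076 through April 2077 contribute their day counts.
Then 16 days into May 2077.
Total: 9 + 30 + 31 + 31 + 28 + 31 + 30 + 16 = 206.

206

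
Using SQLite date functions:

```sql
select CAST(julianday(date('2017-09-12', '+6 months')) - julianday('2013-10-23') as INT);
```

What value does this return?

1601

Adding +6 months to 2017-09-12 gives 2018-03-12.
8 days remain in October 2013 after the 23rd (31 − 23).
Full months from November 2013 through February 2018 contribute their day counts.
Then 12 days into March 2018.
Total: 8 + 30 + 31 + 31 + 28 + 31 + 30 + 31 + 30 + 31 + 31 + 30 + 31 + 30 + 31 + 31 + 28 + 31 + 30 + 31 + 30 + 31 + 31 + 30 + 31 + 30 + 31 + 31 + 29 + 31 + 30 + 31 + 30 + 31 + 31 + 30 + 31 + 30 + 31 + 31 + 28 + 31 + 30 + 31 + 30 + 31 + 31 + 30 + 31 + 30 + 31 + 31 + 28 + 12 = 1601.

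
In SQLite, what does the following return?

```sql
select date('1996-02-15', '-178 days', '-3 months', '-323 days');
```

1994-07-02

Applying '-178 days' to 1996-02-15: counting 178 days back gives 1995-08-21.
Adding -3 months to 1995-08-21 gives 1995-05-21.
Applying '-323 days' to 1995-05-21: counting 323 days back gives 1994-07-02.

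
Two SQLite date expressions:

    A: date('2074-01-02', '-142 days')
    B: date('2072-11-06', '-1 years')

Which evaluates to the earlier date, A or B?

A = 2073-08-13.
B = 2071-11-06.
B is earlier.

B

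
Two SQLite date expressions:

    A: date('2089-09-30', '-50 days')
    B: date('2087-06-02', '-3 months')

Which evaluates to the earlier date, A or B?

A = 2089-08-11.
B = 2087-03-02.
B is earlier.

B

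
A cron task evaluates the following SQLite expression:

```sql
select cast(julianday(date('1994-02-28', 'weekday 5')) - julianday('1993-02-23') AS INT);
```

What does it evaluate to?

`weekday 5` advances to the next Friday; 1994-02-28 is a Monday, so it moves forward to 1994-03-04.
5 days remain in February 1993 after the 23rd (28 − 23).
Full months from March 1993 through February 1994 contribute their day counts.
Then 4 days into March 1994.
Total: 5 + 31 + 30 + 31 + 30 + 31 + 31 + 30 + 31 + 30 + 31 + 31 + 28 + 4 = 374.

374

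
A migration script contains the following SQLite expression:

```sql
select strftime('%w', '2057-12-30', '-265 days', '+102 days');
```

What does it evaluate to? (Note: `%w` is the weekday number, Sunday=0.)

First apply '-265 days', '+102 days': 2057-12-30 → 2057-07-20.
2057-07-20 is a Friday; with Sunday=0 that is 5.

5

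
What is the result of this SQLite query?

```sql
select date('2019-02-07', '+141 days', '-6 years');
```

Applying '+141 days' to 2019-02-07: counting 141 days forward gives 2019-06-28.
Adding -6 years to 2019-06-28 gives 2013-06-28.

2013-06-28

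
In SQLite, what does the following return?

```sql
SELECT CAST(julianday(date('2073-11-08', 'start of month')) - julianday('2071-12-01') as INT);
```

`start of month` rewinds 2073-11-08 to 2073-11-01.
30 days remain in December 2071 after the 1st (31 − 1).
Full months from January 2072 through October 2073 contribute their day counts.
Then 1 day into November 2073.
Total: 30 + 31 + 29 + 31 + 30 + 31 + 30 + 31 + 31 + 30 + 31 + 30 + 31 + 31 + 28 + 31 + 30 + 31 + 30 + 31 + 31 + 30 + 31 + 1 = 701.

701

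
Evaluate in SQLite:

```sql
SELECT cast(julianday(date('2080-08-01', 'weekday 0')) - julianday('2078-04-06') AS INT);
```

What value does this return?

851

`weekday 0` advances to the next Sunday; 2080-08-01 is a Thursday, so it moves forward to 2080-08-04.
24 days remain in April 2078 after the 6th (30 − 6).
Full months from May 2078 through July 2080 contribute their day counts.
Then 4 days into August 2080.
Total: 24 + 31 + 30 + 31 + 31 + 30 + 31 + 30 + 31 + 31 + 28 + 31 + 30 + 31 + 30 + 31 + 31 + 30 + 31 + 30 + 31 + 31 + 29 + 31 + 30 + 31 + 30 + 31 + 4 = 851.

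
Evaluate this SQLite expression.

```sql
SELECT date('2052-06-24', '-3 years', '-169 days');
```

Adding -3 years to 2052-06-24 gives 2049-06-24.
Applying '-169 days' to 2049-06-24: counting 169 days back gives 2049-01-06.

2049-01-06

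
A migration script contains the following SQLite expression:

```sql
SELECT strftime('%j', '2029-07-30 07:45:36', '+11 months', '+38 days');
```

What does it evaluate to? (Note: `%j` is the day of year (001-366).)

First apply '+11 months', '+38 days': 2029-07-30 07:45:36 → 2030-08-07 07:45:36.
Day-of-year for 2030-08-07: days since 2030-01-01 inclusive = 219, zero-padded to 219.

219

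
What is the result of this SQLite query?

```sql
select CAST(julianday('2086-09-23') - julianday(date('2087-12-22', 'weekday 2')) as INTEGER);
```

-456

`weekday 2` advances to the next Tuesday; 2087-12-22 is a Monday, so it moves forward to 2087-12-23.
7 days remain in September 2086 after the 23rd (30 − 23).
Full months from October 2086 through November 2087 contribute their day counts.
Then 23 days into December 2087.
Total: 7 + 31 + 30 + 31 + 31 + 28 + 31 + 30 + 31 + 30 + 31 + 31 + 30 + 31 + 30 + 23 = 456.
The subtraction is earlier − later, so the result is −456 → -456.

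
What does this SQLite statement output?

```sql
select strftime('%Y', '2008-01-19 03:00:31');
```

`%Y` extracts the 4-digit year: 2008.

2008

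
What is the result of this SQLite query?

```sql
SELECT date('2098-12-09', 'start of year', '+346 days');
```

`start of year` rewinds 2098-12-09 to 2098-01-01.
Applying '+346 days' to 2098-01-01: counting 346 days forward gives 2098-12-13.

2098-12-13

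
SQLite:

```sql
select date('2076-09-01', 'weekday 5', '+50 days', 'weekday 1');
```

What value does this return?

`weekday 5` advances to the next Friday; 2076-09-01 is a Tuesday, so it moves forward to 2076-09-04.
Applying '+50 days' to 2076-09-04: counting 50 days forward gives 2076-10-24.
`weekday 1` advances to the next Monday; 2076-10-24 is a Saturday, so it moves forward to 2076-10-26.

2076-10-26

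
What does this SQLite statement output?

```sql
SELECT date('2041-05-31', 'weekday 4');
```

`weekday 4` advances to the next Thursday; 2041-05-31 is a Friday, so it moves forward to 2041-06-06.

2041-06-06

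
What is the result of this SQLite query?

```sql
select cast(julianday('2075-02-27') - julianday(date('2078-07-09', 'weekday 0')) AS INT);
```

-1229

`weekday 0` advances to the next Sunday; 2078-07-09 is a Saturday, so it moves forward to 2078-07-10.
1 day remains in February 2075 after the 27th (28 − 27).
Full months from March 2075 through June 2078 contribute their day counts.
Then 10 days into July 2078.
Total: 1 + 31 + 30 + 31 + 30 + 31 + 31 + 30 + 31 + 30 + 31 + 31 + 29 + 31 + 30 + 31 + 30 + 31 + 31 + 30 + 31 + 30 + 31 + 31 + 28 + 31 + 30 + 31 + 30 + 31 + 31 + 30 + 31 + 30 + 31 + 31 + 28 + 31 + 30 + 31 + 30 + 10 = 1229.
The subtraction is earlier − later, so the result is −1229 → -1229.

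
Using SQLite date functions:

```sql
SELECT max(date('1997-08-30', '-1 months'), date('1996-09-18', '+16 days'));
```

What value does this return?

date('1997-08-30', '-1 months') → 1997-07-30.
date('1996-09-18', '+16 days') → 1996-10-04.
Later of the two is 1997-07-30.

1997-07-30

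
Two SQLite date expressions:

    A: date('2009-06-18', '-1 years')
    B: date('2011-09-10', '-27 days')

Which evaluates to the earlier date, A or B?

A

A = 2008-06-18.
B = 2011-08-14.
A is earlier.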